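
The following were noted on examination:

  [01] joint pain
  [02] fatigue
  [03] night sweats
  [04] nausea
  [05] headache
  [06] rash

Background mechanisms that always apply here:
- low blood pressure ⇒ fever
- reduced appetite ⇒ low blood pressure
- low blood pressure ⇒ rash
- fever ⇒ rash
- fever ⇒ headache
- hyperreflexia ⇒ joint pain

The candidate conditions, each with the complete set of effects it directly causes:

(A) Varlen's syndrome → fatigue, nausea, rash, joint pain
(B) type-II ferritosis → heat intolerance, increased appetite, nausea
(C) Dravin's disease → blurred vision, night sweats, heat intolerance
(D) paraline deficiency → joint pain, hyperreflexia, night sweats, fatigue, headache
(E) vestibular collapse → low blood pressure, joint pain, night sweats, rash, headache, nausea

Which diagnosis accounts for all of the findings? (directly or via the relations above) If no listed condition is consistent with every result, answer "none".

none

Checking each candidate against the observations:
(A) Varlen's syndrome — joint pain match; fatigue match; night sweats miss; nausea match; headache miss; rash match
(B) type-II ferritosis — does not account for joint pain, fatigue, night sweats, headache, rash
(C) Dravin's disease — does not account for joint pain, fatigue, nausea, headache, rash
(D) paraline deficiency — joint pain match; fatigue match; night sweats match; nausea miss; headache match; rash miss
(E) vestibular collapse — does not account for fatigue
Every candidate fails on at least one observation.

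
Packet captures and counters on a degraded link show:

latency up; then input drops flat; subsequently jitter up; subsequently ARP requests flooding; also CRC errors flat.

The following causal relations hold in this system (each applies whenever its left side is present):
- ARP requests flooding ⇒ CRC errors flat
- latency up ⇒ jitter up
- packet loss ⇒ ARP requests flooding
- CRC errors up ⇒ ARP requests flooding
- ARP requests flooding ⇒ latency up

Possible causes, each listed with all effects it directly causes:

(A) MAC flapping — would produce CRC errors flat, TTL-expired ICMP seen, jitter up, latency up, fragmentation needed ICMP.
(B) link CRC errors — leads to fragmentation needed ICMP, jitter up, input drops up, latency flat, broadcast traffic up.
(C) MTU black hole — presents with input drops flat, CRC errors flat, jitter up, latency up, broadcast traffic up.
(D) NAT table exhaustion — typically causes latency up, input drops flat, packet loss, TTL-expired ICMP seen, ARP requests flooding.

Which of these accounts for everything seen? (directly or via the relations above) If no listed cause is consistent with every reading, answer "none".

D

Checking each candidate against the observations:
(A) MAC flapping — latency up yes; input drops flat NO; jitter up yes; ARP requests flooding NO; CRC errors flat yes
(B) link CRC errors — latency up NO; input drops flat NO; jitter up yes; ARP requests flooding NO; CRC errors flat NO
(C) MTU black hole — does not account for ARP requests flooding
(D) NAT table exhaustion — accounts for every observation (jitter up by latency up → jitter up)
Only (D) is consistent with every observation.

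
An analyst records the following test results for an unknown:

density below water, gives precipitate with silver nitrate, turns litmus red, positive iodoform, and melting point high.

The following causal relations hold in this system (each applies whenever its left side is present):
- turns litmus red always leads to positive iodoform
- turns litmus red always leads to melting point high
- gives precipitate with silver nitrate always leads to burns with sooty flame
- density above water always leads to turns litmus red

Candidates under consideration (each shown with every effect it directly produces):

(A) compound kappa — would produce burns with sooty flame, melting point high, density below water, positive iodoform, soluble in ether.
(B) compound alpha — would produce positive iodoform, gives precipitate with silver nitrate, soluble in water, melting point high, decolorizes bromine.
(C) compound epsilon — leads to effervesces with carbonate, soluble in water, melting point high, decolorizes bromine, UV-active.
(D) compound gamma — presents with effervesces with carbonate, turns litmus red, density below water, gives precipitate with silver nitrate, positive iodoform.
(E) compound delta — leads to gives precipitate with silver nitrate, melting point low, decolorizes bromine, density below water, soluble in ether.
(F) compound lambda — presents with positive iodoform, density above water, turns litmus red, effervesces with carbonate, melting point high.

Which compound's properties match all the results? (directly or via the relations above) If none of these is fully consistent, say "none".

D

Testing each hypothesis:
(A) compound kappa — does not account for gives precipitate with silver nitrate, turns litmus red
(B) compound alpha — does not account for density below water, turns litmus red
(C) compound epsilon — density below water miss; gives precipitate with silver nitrate miss; turns litmus red miss; positive iodoform miss; melting point high match
(D) compound gamma — accounts for every observation (melting point high through turns litmus red → melting point high)
(E) compound delta — density below water match; gives precipitate with silver nitrate match; turns litmus red miss; positive iodoform miss; melting point high miss
(F) compound lambda — fails on density below water, gives precipitate with silver nitrate (predicts density above water, not density below water)
(D) is the only candidate with no mismatches.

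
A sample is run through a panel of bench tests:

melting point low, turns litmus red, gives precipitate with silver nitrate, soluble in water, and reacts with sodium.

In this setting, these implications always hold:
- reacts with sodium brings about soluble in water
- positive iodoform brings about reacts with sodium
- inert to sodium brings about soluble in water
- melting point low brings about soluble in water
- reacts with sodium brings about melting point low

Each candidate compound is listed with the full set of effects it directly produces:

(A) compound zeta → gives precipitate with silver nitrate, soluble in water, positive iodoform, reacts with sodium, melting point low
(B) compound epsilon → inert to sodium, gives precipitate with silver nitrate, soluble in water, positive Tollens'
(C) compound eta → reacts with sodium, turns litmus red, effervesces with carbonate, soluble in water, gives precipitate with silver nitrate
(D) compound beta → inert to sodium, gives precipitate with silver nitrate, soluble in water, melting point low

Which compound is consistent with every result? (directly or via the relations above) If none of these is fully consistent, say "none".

C

Checking each candidate against the observations:
(A) compound zeta — does not account for turns litmus red
(B) compound epsilon — fails on melting point low, turns litmus red, reacts with sodium (predicts inert to sodium, not reacts with sodium)
(C) compound eta — accounts for every observation (melting point low by reacts with sodium → melting point low)
(D) compound beta — melting point low +; turns litmus red -; gives precipitate with silver nitrate +; soluble in water +; reacts with sodium -
Only (C) is consistent with every observation.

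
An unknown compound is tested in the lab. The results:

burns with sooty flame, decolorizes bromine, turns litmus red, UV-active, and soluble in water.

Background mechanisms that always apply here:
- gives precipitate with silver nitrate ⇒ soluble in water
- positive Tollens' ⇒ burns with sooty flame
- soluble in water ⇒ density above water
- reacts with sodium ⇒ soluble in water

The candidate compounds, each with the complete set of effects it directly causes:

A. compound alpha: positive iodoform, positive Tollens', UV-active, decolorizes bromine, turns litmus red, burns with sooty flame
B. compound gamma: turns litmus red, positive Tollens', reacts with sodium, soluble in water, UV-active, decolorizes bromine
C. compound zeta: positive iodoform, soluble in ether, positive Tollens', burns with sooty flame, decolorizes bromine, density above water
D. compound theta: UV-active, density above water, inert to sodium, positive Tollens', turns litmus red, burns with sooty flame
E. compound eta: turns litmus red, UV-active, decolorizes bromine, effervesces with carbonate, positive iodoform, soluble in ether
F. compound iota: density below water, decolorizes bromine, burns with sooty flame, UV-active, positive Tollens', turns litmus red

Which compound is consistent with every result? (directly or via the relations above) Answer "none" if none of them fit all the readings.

B

Checking each candidate against the observations:
(A) compound alpha — burns with sooty flame match; decolorizes bromine match; turns litmus red match; UV-active match; soluble in water miss
(B) compound gamma — burns with sooty flame match (by positive Tollens' → burns with sooty flame); decolorizes bromine match; turns litmus red match; UV-active match; soluble in water match
(C) compound zeta — burns with sooty flame match; decolorizes bromine match; turns litmus red miss; UV-active miss; soluble in water miss
(D) compound theta — burns with sooty flame match; decolorizes bromine miss; turns litmus red match; UV-active match; soluble in water miss
(E) compound eta — burns with sooty flame miss; decolorizes bromine match; turns litmus red match; UV-active match; soluble in water miss
(F) compound iota — burns with sooty flame match; decolorizes bromine match; turns litmus red match; UV-active match; soluble in water miss
(B) alone accounts for all the evidence.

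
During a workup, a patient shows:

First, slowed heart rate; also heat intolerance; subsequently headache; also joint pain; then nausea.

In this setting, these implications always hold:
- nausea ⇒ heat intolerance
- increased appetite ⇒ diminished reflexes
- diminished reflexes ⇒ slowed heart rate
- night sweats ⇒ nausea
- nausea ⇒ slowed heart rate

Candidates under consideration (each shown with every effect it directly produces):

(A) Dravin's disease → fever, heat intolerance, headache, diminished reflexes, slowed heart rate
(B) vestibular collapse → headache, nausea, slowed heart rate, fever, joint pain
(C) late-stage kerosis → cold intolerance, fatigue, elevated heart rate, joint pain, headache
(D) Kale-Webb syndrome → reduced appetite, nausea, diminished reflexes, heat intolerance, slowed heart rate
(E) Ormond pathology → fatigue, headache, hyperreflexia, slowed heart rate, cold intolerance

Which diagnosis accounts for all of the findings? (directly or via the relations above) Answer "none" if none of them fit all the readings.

Checking each candidate against the observations:
(A) Dravin's disease — slowed heart rate yes; heat intolerance yes; headache yes; joint pain NO; nausea NO
(B) vestibular collapse — slowed heart rate yes; heat intolerance yes (by nausea → heat intolerance); headache yes; joint pain yes; nausea yes
(C) late-stage kerosis — fails on slowed heart rate, heat intolerance, nausea (predicts elevated heart rate, not slowed heart rate; predicts cold intolerance, not heat intolerance)
(D) Kale-Webb syndrome — slowed heart rate yes; heat intolerance yes; headache NO; joint pain NO; nausea yes
(E) Ormond pathology — fails on heat intolerance, joint pain, nausea (predicts cold intolerance, not heat intolerance)
Only (B) is consistent with every observation.

B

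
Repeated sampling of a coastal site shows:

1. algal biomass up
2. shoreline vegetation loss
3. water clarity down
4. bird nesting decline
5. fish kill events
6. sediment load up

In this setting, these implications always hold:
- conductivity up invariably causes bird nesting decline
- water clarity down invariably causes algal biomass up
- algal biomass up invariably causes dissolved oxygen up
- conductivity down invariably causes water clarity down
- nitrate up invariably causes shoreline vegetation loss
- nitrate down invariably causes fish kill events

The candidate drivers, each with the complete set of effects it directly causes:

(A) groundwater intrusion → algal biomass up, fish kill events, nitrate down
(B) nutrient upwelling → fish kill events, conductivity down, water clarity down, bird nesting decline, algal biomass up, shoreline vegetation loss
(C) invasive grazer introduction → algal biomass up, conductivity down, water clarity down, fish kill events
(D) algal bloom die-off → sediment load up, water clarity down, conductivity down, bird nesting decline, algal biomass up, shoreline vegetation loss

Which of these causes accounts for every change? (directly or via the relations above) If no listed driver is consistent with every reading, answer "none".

Per-candidate check:
(A) groundwater intrusion — algal biomass up yes; shoreline vegetation loss NO; water clarity down NO; bird nesting decline NO; fish kill events yes; sediment load up NO
(B) nutrient upwelling — does not account for sediment load up
(C) invasive grazer introduction — does not account for shoreline vegetation loss, bird nesting decline, sediment load up
(D) algal bloom die-off — algal biomass up yes; shoreline vegetation loss yes; water clarity down yes; bird nesting decline yes; fish kill events NO; sediment load up yes
Every candidate fails on at least one observation.

none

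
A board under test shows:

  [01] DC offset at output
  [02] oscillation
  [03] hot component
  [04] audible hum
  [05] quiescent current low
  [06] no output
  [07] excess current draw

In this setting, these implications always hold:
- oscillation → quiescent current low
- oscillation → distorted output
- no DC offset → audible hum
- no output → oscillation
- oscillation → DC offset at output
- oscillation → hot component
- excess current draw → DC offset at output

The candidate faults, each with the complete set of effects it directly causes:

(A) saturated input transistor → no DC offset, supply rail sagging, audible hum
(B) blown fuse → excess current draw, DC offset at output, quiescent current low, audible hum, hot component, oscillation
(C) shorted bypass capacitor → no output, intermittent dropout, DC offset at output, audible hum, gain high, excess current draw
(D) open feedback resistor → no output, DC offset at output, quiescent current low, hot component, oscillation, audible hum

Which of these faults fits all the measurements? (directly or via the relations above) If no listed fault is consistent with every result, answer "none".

C

Per-candidate check:
(A) saturated input transistor — DC offset at output -; oscillation -; hot component -; audible hum +; quiescent current low -; no output -; excess current draw -
(B) blown fuse — does not account for no output
(C) shorted bypass capacitor — DC offset at output +; oscillation + (by no output → oscillation); hot component + (by no output → oscillation → hot component); audible hum +; quiescent current low + (by no output → oscillation → quiescent current low); no output +; excess current draw +
(D) open feedback resistor — DC offset at output +; oscillation +; hot component +; audible hum +; quiescent current low +; no output +; excess current draw -
Only (C) is consistent with every observation.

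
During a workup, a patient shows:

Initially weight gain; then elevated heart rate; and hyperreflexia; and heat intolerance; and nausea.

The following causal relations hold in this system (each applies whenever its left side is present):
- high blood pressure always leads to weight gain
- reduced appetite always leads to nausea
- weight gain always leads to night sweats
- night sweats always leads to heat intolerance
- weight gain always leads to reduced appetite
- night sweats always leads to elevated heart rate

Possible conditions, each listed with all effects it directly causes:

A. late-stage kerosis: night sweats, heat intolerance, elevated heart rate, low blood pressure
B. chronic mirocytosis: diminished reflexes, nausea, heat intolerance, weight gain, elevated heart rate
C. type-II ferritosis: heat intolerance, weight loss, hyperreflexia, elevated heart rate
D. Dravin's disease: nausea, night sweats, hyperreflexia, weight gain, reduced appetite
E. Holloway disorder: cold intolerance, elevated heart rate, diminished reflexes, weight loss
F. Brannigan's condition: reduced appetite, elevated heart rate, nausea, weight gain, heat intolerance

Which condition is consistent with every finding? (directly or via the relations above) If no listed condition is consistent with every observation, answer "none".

D

Per-candidate check:
(A) late-stage kerosis — weight gain NO; elevated heart rate yes; hyperreflexia NO; heat intolerance yes; nausea NO
(B) chronic mirocytosis — fails on hyperreflexia (predicts diminished reflexes, not hyperreflexia)
(C) type-II ferritosis — fails on weight gain, nausea (predicts weight loss, not weight gain)
(D) Dravin's disease — accounts for every observation (elevated heart rate through night sweats → elevated heart rate)
(E) Holloway disorder — weight gain NO; elevated heart rate yes; hyperreflexia NO; heat intolerance NO; nausea NO
(F) Brannigan's condition — does not account for hyperreflexia
(D) is the only candidate with no mismatches.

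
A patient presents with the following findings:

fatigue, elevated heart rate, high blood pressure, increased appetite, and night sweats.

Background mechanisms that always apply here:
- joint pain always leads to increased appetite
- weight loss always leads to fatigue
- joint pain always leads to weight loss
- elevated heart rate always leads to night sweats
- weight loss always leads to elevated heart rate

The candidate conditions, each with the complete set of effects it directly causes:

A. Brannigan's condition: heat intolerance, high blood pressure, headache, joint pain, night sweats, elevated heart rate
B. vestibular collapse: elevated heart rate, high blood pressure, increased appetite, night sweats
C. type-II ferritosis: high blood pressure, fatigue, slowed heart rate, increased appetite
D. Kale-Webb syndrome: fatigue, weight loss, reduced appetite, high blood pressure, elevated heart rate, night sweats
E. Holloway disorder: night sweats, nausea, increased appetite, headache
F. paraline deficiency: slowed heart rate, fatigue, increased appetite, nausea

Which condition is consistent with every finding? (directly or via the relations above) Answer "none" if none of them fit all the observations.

A

Per-candidate check:
(A) Brannigan's condition — fatigue yes (through joint pain → weight loss → fatigue); elevated heart rate yes; high blood pressure yes; increased appetite yes (through joint pain → increased appetite); night sweats yes
(B) vestibular collapse — does not account for fatigue
(C) type-II ferritosis — fails on elevated heart rate, night sweats (predicts slowed heart rate, not elevated heart rate)
(D) Kale-Webb syndrome — fails on increased appetite (predicts reduced appetite, not increased appetite)
(E) Holloway disorder — fatigue NO; elevated heart rate NO; high blood pressure NO; increased appetite yes; night sweats yes
(F) paraline deficiency — fatigue yes; elevated heart rate NO; high blood pressure NO; increased appetite yes; night sweats NO
(A) is the only candidate with no mismatches.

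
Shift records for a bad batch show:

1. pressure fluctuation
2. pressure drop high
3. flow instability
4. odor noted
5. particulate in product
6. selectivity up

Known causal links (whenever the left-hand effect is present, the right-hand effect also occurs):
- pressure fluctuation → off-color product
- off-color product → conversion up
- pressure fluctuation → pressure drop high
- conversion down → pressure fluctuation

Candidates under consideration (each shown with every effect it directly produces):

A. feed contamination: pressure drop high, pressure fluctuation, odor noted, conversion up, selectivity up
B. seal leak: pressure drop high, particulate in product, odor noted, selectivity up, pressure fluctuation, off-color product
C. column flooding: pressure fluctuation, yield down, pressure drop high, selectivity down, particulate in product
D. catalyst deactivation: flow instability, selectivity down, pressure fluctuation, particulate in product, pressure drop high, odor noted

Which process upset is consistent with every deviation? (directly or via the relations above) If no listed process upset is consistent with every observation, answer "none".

none

For each candidate, compare predicted effects to what was observed:
(A) feed contamination — pressure fluctuation ✓; pressure drop high ✓; flow instability ✗; odor noted ✓; particulate in product ✗; selectivity up ✓
(B) seal leak — does not account for flow instability
(C) column flooding — fails on flow instability, odor noted, selectivity up (predicts selectivity down, not selectivity up)
(D) catalyst deactivation — pressure fluctuation ✓; pressure drop high ✓; flow instability ✓; odor noted ✓; particulate in product ✓; selectivity up ✗
No candidate is consistent with all observations.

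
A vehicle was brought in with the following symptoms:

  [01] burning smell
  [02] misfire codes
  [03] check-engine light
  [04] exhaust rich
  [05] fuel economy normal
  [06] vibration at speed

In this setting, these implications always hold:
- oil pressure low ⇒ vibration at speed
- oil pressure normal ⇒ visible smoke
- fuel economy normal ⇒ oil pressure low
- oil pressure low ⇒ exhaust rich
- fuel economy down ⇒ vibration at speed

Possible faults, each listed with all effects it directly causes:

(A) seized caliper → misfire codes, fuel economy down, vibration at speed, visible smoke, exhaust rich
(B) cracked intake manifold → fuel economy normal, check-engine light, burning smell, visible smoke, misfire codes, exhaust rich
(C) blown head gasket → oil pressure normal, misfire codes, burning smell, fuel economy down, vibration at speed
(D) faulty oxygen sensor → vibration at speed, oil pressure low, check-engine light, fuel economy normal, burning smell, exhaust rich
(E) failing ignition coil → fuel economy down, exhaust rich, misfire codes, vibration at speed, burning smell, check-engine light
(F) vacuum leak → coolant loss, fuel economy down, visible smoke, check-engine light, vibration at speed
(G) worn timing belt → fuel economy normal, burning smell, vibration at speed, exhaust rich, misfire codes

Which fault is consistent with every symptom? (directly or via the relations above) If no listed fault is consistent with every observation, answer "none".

Checking each candidate against the observations:
(A) seized caliper — fails on burning smell, check-engine light, fuel economy normal (predicts fuel economy down, not fuel economy normal)
(B) cracked intake manifold — accounts for every observation (vibration at speed through fuel economy normal → oil pressure low → vibration at speed)
(C) blown head gasket — burning smell match; misfire codes match; check-engine light miss; exhaust rich miss; fuel economy normal miss; vibration at speed match
(D) faulty oxygen sensor — does not account for misfire codes
(E) failing ignition coil — fails on fuel economy normal (predicts fuel economy down, not fuel economy normal)
(F) vacuum leak — burning smell miss; misfire codes miss; check-engine light match; exhaust rich miss; fuel economy normal miss; vibration at speed match
(G) worn timing belt — burning smell match; misfire codes match; check-engine light miss; exhaust rich match; fuel economy normal match; vibration at speed match
(B) alone accounts for all the evidence.

B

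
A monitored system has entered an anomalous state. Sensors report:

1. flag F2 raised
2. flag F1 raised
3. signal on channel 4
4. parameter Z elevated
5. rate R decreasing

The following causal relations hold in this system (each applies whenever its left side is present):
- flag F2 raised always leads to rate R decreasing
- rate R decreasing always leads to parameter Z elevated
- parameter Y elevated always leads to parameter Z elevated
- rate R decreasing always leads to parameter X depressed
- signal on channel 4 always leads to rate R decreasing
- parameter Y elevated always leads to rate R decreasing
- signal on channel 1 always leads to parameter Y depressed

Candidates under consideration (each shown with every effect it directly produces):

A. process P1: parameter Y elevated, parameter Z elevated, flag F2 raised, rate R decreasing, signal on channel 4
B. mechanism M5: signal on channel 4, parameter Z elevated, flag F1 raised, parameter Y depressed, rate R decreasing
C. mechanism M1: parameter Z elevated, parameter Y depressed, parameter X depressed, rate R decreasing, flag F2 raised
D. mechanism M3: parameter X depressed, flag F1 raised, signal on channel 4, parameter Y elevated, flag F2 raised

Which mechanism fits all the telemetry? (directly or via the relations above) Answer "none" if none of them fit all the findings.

Testing each hypothesis:
(A) process P1 — does not account for flag F1 raised
(B) mechanism M5 — does not account for flag F2 raised
(C) mechanism M1 — flag F2 raised yes; flag F1 raised NO; signal on channel 4 NO; parameter Z elevated yes; rate R decreasing yes
(D) mechanism M3 — flag F2 raised yes; flag F1 raised yes; signal on channel 4 yes; parameter Z elevated yes (by parameter Y elevated → parameter Z elevated); rate R decreasing yes (by parameter Y elevated → rate R decreasing)
Only (D) is consistent with every observation.

D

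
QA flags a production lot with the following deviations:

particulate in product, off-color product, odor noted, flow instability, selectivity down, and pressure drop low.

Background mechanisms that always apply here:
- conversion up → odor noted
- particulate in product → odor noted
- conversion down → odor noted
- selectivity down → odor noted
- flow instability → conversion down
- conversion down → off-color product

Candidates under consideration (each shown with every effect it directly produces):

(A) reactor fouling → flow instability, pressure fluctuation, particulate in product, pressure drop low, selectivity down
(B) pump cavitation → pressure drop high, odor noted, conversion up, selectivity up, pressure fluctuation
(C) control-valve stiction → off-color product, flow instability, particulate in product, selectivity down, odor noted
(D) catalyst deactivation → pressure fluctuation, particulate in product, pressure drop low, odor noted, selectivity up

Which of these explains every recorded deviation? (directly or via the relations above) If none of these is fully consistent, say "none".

A

For each candidate, compare predicted effects to what was observed:
(A) reactor fouling — particulate in product yes; off-color product yes (via flow instability → conversion down → off-color product); odor noted yes (via selectivity down → odor noted); flow instability yes; selectivity down yes; pressure drop low yes
(B) pump cavitation — particulate in product NO; off-color product NO; odor noted yes; flow instability NO; selectivity down NO; pressure drop low NO
(C) control-valve stiction — particulate in product yes; off-color product yes; odor noted yes; flow instability yes; selectivity down yes; pressure drop low NO
(D) catalyst deactivation — fails on off-color product, flow instability, selectivity down (predicts selectivity up, not selectivity down)
Only (A) is consistent with every observation.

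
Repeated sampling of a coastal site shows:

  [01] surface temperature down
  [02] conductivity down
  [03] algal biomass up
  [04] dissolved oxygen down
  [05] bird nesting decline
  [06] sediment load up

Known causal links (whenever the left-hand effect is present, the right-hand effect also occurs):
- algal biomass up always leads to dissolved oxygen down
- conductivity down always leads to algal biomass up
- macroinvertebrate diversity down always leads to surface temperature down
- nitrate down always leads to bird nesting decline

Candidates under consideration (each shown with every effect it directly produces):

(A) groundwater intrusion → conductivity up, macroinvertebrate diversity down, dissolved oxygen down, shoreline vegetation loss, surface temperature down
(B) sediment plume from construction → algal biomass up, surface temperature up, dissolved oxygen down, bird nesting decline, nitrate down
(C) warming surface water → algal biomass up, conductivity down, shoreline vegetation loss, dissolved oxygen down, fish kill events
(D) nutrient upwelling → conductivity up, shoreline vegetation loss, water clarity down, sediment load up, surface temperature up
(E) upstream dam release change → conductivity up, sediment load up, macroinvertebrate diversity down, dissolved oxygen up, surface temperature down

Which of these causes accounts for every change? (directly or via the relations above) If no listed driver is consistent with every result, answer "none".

none

For each candidate, compare predicted effects to what was observed:
(A) groundwater intrusion — surface temperature down ✓; conductivity down ✗; algal biomass up ✗; dissolved oxygen down ✓; bird nesting decline ✗; sediment load up ✗
(B) sediment plume from construction — surface temperature down ✗; conductivity down ✗; algal biomass up ✓; dissolved oxygen down ✓; bird nesting decline ✓; sediment load up ✗
(C) warming surface water — does not account for surface temperature down, bird nesting decline, sediment load up
(D) nutrient upwelling — fails on surface temperature down, conductivity down, algal biomass up, dissolved oxygen down, bird nesting decline (predicts surface temperature up, not surface temperature down; predicts conductivity up, not conductivity down)
(E) upstream dam release change — fails on conductivity down, algal biomass up, dissolved oxygen down, bird nesting decline (predicts conductivity up, not conductivity down; predicts dissolved oxygen up, not dissolved oxygen down)
None of the listed candidates fits everything.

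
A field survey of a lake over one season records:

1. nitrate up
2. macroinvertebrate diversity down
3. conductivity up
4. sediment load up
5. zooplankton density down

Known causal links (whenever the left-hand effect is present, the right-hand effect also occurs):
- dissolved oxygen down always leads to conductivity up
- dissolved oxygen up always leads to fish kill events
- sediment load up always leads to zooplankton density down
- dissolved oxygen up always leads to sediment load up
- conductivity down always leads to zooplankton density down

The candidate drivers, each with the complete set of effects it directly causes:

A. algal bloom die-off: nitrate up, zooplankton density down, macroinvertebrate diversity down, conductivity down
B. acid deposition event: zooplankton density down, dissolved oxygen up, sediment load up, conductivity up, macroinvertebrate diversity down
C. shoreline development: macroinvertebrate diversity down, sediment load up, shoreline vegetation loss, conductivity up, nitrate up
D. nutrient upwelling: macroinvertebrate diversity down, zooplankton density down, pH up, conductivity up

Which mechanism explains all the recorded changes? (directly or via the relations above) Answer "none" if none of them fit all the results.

C

For each candidate, compare predicted effects to what was observed:
(A) algal bloom die-off — fails on conductivity up, sediment load up (predicts conductivity down, not conductivity up)
(B) acid deposition event — nitrate up NO; macroinvertebrate diversity down yes; conductivity up yes; sediment load up yes; zooplankton density down yes
(C) shoreline development — accounts for every observation (zooplankton density down by sediment load up → zooplankton density down)
(D) nutrient upwelling — does not account for nitrate up, sediment load up
(C) alone accounts for all the evidence.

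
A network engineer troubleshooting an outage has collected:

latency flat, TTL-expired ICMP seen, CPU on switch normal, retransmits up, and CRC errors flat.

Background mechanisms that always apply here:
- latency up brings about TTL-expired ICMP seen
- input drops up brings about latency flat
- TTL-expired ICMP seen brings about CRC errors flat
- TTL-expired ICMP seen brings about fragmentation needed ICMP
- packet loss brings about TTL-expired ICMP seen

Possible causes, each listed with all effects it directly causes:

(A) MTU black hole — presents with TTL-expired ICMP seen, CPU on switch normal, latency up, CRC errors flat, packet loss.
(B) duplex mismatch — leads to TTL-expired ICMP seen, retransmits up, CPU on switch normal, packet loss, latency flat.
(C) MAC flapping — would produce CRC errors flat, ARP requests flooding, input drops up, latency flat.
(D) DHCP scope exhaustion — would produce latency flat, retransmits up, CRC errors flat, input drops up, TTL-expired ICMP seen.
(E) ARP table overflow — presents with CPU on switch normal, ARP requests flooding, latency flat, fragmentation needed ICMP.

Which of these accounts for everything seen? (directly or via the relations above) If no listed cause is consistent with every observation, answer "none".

For each candidate, compare predicted effects to what was observed:
(A) MTU black hole — latency flat -; TTL-expired ICMP seen +; CPU on switch normal +; retransmits up -; CRC errors flat +
(B) duplex mismatch — latency flat +; TTL-expired ICMP seen +; CPU on switch normal +; retransmits up +; CRC errors flat + (via TTL-expired ICMP seen → CRC errors flat)
(C) MAC flapping — latency flat +; TTL-expired ICMP seen -; CPU on switch normal -; retransmits up -; CRC errors flat +
(D) DHCP scope exhaustion — does not account for CPU on switch normal
(E) ARP table overflow — does not account for TTL-expired ICMP seen, retransmits up, CRC errors flat
Only (B) is consistent with every observation.

B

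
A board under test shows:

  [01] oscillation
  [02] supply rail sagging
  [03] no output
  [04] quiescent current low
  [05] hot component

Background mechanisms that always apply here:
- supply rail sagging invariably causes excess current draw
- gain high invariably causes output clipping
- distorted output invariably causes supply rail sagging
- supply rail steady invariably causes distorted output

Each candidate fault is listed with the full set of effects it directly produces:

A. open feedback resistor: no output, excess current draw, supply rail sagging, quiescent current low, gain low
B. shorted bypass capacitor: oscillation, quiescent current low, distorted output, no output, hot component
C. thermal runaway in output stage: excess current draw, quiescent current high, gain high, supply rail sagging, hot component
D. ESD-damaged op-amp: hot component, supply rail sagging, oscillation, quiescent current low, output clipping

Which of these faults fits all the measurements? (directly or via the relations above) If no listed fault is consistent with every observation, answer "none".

B

For each candidate, compare predicted effects to what was observed:
(A) open feedback resistor — oscillation -; supply rail sagging +; no output +; quiescent current low +; hot component -
(B) shorted bypass capacitor — accounts for every observation (supply rail sagging by distorted output → supply rail sagging)
(C) thermal runaway in output stage — oscillation -; supply rail sagging +; no output -; quiescent current low -; hot component +
(D) ESD-damaged op-amp — oscillation +; supply rail sagging +; no output -; quiescent current low +; hot component +
Only (B) is consistent with every observation.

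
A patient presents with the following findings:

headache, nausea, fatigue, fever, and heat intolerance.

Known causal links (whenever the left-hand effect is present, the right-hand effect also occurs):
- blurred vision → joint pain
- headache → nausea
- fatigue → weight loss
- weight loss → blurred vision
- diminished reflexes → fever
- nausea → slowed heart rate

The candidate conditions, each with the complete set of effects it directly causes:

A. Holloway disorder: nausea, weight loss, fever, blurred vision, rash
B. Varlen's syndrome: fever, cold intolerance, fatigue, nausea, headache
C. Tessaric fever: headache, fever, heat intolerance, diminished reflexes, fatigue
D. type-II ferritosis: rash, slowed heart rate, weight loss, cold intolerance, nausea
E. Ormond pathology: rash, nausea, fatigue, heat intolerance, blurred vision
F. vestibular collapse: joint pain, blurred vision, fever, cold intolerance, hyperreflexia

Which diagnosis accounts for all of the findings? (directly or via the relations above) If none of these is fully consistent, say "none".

C

Checking each candidate against the observations:
(A) Holloway disorder — headache ✗; nausea ✓; fatigue ✗; fever ✓; heat intolerance ✗
(B) Varlen's syndrome — headache ✓; nausea ✓; fatigue ✓; fever ✓; heat intolerance ✗
(C) Tessaric fever — accounts for every observation (nausea through headache → nausea)
(D) type-II ferritosis — fails on headache, fatigue, fever, heat intolerance (predicts cold intolerance, not heat intolerance)
(E) Ormond pathology — does not account for headache, fever
(F) vestibular collapse — fails on headache, nausea, fatigue, heat intolerance (predicts cold intolerance, not heat intolerance)
(C) alone accounts for all the evidence.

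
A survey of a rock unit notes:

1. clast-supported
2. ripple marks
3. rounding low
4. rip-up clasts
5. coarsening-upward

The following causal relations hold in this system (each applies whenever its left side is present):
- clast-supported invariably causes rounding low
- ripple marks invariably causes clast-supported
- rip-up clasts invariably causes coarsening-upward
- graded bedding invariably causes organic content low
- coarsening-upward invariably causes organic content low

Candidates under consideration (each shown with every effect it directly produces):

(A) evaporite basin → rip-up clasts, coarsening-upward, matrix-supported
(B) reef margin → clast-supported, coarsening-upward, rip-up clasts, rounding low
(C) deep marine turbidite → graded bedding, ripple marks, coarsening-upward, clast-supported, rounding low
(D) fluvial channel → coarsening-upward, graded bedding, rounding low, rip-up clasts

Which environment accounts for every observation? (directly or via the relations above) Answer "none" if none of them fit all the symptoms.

none

Checking each candidate against the observations:
(A) evaporite basin — fails on clast-supported, ripple marks, rounding low (predicts matrix-supported, not clast-supported)
(B) reef margin — does not account for ripple marks
(C) deep marine turbidite — clast-supported ✓; ripple marks ✓; rounding low ✓; rip-up clasts ✗; coarsening-upward ✓
(D) fluvial channel — clast-supported ✗; ripple marks ✗; rounding low ✓; rip-up clasts ✓; coarsening-upward ✓
Every candidate fails on at least one observation.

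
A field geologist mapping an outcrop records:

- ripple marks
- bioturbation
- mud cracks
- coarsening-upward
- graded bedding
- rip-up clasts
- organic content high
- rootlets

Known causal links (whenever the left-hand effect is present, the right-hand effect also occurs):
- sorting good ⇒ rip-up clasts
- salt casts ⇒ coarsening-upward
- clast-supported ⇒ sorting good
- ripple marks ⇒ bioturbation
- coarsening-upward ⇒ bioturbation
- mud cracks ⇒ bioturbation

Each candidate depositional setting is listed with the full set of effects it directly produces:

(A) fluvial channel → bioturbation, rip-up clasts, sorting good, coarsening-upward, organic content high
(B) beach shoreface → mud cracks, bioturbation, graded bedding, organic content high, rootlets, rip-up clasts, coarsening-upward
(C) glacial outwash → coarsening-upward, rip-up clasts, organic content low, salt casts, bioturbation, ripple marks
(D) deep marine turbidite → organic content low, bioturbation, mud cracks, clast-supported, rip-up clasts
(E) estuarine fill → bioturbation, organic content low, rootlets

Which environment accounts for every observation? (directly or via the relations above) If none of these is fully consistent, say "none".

Per-candidate check:
(A) fluvial channel — ripple marks NO; bioturbation yes; mud cracks NO; coarsening-upward yes; graded bedding NO; rip-up clasts yes; organic content high yes; rootlets NO
(B) beach shoreface — does not account for ripple marks
(C) glacial outwash — fails on mud cracks, graded bedding, organic content high, rootlets (predicts organic content low, not organic content high)
(D) deep marine turbidite — ripple marks NO; bioturbation yes; mud cracks yes; coarsening-upward NO; graded bedding NO; rip-up clasts yes; organic content high NO; rootlets NO
(E) estuarine fill — fails on ripple marks, mud cracks, coarsening-upward, graded bedding, rip-up clasts, organic content high (predicts organic content low, not organic content high)
Every candidate fails on at least one observation.

none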